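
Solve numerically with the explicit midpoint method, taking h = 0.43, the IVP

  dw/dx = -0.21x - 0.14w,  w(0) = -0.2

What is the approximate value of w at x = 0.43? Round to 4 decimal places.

-0.2077

Midpoint: k1 = f(x_n, w_n); k2 = f(x_n + h/2, w_n + (h/2)·k1); w_{n+1} = w_n + h·k2.
x=0.000000, w=-0.200000:
  k1 = f(0.000000, -0.200000) = 0.028000
  k2 = f(0.215000, -0.193980) = -0.017993
  w ← -0.200000 + 0.43·(-0.017993) = -0.207737
w(0.43) ≈ -0.2077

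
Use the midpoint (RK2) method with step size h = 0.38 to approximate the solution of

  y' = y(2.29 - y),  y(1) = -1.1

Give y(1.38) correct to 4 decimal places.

Midpoint: k1 = f(s_n, y_n); k2 = f(s_n + h/2, y_n + (h/2)·k1); y_{n+1} = y_n + h·k2.
s=1.000000, y=-1.100000:
  k1 = f(1.000000, -1.100000) = -3.729000
  k2 = f(1.190000, -1.808510) = -7.412196
  y ← -1.100000 + 0.38·(-7.412196) = -3.916635
y(1.38) ≈ -3.9166

-3.9166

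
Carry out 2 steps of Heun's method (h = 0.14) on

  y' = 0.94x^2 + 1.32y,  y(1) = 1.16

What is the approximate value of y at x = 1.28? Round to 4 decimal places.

Heun: k1 = f(x_n, y_n); k2 = f(x_n + h, y_n + h·k1); y_{n+1} = y_n + (h/2)·(k1 + k2).
x=1.000000, y=1.160000:
  k1 = f(1.000000, 1.160000) = 2.471200
  k2 = f(1.140000, 1.505968) = 3.209502
  y ← 1.160000 + (0.14/2)·(2.471200 + 3.209502) = 1.557649
x=1.140000, y=1.557649:
  k1 = f(1.140000, 1.557649) = 3.277721
  k2 = f(1.280000, 2.016530) = 4.201916
  y ← 1.557649 + (0.14/2)·(3.277721 + 4.201916) = 2.081224
y(1.28) ≈ 2.0812

2.0812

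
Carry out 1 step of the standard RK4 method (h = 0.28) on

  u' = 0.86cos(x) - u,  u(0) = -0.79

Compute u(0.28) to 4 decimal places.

-0.3900

RK4: k1 = f(x_n, u_n); k2 = f(x_n + h/2, u_n + (h/2)·k1); k3 = f(x_n + h/2, u_n + (h/2)·k2); k4 = f(x_n + h, u_n + h·k3); u_{n+1} = u_n + (h/6)·(k1 + 2k2 + 2k3 + k4).
x=0.000000, u=-0.790000:
  k1 = f(0.000000, -0.790000) = 1.650000
  k2 = f(0.140000, -0.559000) = 1.410586
  k3 = f(0.140000, -0.592518) = 1.444104
  k4 = f(0.280000, -0.385651) = 1.212159
  u ← -0.790000 + (0.28/6)·(k1 + 2k2 + 2k3 + k4) = -0.389995
u(0.28) ≈ -0.3900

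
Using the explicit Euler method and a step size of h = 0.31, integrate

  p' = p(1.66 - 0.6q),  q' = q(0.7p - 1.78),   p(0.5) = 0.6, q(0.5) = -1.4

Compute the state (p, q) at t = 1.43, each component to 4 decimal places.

Euler on (p,q): p_{n+1} = p_n + h·p', q_{n+1} = q_n + h·q'.
0.500000: (0.600000, -1.400000); f=(1.500000, 1.904000) → (1.065000, -0.809760)
0.810000: (1.065000, -0.809760); f=(2.285337, 0.837697) → (1.773454, -0.550074)
1.120000: (1.773454, -0.550074); f=(3.529253, 0.296260) → (2.867523, -0.458233)
(p(1.43), q(1.43)) ≈ (2.8675, -0.4582)

2.8675, -0.4582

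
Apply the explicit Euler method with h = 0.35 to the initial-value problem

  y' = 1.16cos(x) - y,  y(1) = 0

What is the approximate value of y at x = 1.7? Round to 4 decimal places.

Euler: y_{n+1} = y_n + h·f(x_n, y_n).
x=1.000000, y=0.000000: f=0.626751 → y ← 0.000000 + 0.35·0.626751 = 0.219363
x=1.350000, y=0.219363: f=0.034685 → y ← 0.219363 + 0.35·0.034685 = 0.231502
y(1.7) ≈ 0.2315

0.2315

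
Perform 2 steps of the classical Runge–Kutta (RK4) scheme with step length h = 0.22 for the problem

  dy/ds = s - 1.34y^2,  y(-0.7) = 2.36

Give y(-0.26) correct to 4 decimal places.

RK4: k1 = f(s_n, y_n); k2 = f(s_n + h/2, y_n + (h/2)·k1); k3 = f(s_n + h/2, y_n + (h/2)·k2); k4 = f(s_n + h, y_n + h·k3); y_{n+1} = y_n + (h/6)·(k1 + 2k2 + 2k3 + k4).
s=-0.700000, y=2.360000:
  k1 = f(-0.700000, 2.360000) = -8.163264
  k2 = f(-0.590000, 1.462041) = -3.454335
  k3 = f(-0.590000, 1.980023) = -5.843459
  k4 = f(-0.480000, 1.074439) = -2.026922
  y ← 2.360000 + (0.22/6)·(k1 + 2k2 + 2k3 + k4) = 1.304522
s=-0.480000, y=1.304522:
  k1 = f(-0.480000, 1.304522) = -2.760381
  k2 = f(-0.370000, 1.000880) = -1.712359
  k3 = f(-0.370000, 1.116162) = -2.039396
  k4 = f(-0.260000, 0.855854) = -1.241532
  y ← 1.304522 + (0.22/6)·(k1 + 2k2 + 2k3 + k4) = 0.882656
y(-0.26) ≈ 0.8827

0.8827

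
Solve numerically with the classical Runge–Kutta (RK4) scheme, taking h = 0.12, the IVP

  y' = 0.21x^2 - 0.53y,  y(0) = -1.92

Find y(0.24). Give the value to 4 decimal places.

-1.6897

RK4: k1 = f(x_n, y_n); k2 = f(x_n + h/2, y_n + (h/2)·k1); k3 = f(x_n + h/2, y_n + (h/2)·k2); k4 = f(x_n + h, y_n + h·k3); y_{n+1} = y_n + (h/6)·(k1 + 2k2 + 2k3 + k4).
x=0.000000, y=-1.920000:
  k1 = f(0.000000, -1.920000) = 1.017600
  k2 = f(0.060000, -1.858944) = 0.985996
  k3 = f(0.060000, -1.860840) = 0.987001
  k4 = f(0.120000, -1.801560) = 0.957851
  y ← -1.920000 + (0.12/6)·(k1 + 2k2 + 2k3 + k4) = -1.801571
x=0.120000, y=-1.801571:
  k1 = f(0.120000, -1.801571) = 0.957857
  k2 = f(0.180000, -1.744100) = 0.931177
  k3 = f(0.180000, -1.745700) = 0.932025
  k4 = f(0.240000, -1.689728) = 0.907652
  y ← -1.801571 + (0.12/6)·(k1 + 2k2 + 2k3 + k4) = -1.689733
y(0.24) ≈ -1.6897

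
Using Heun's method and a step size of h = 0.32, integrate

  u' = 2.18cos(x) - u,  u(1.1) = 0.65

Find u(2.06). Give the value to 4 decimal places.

Heun: k1 = f(x_n, u_n); k2 = f(x_n + h, u_n + h·k1); u_{n+1} = u_n + (h/2)·(k1 + k2).
x=1.100000, u=0.650000:
  k1 = f(1.100000, 0.650000) = 0.338840
  k2 = f(1.420000, 0.758429) = -0.430937
  u ← 0.650000 + (0.32/2)·(0.338840 + (-0.430937)) = 0.635264
x=1.420000, u=0.635264:
  k1 = f(1.420000, 0.635264) = -0.307773
  k2 = f(1.740000, 0.536777) = -0.903884
  u ← 0.635264 + (0.32/2)·(-0.307773 + (-0.903884)) = 0.441399
x=1.740000, u=0.441399:
  k1 = f(1.740000, 0.441399) = -0.808506
  k2 = f(2.060000, 0.182678) = -1.207110
  u ← 0.441399 + (0.32/2)·(-0.808506 + (-1.207110)) = 0.118901
u(2.06) ≈ 0.1189

0.1189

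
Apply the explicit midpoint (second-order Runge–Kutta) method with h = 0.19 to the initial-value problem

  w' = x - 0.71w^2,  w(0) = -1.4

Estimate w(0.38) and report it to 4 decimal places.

Midpoint: k1 = f(x_n, w_n); k2 = f(x_n + h/2, w_n + (h/2)·k1); w_{n+1} = w_n + h·k2.
x=0.000000, w=-1.400000:
  k1 = f(0.000000, -1.400000) = -1.391600
  k2 = f(0.095000, -1.532202) = -1.571827
  w ← -1.400000 + 0.19·(-1.571827) = -1.698647
x=0.190000, w=-1.698647:
  k1 = f(0.190000, -1.698647) = -1.858635
  k2 = f(0.285000, -1.875217) = -2.211673
  w ← -1.698647 + 0.19·(-2.211673) = -2.118865
w(0.38) ≈ -2.1189

-2.1189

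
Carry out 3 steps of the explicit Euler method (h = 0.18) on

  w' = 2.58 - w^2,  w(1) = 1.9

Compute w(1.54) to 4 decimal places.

1.6243

Euler: w_{n+1} = w_n + h·f(t_n, w_n).
t=1.000000, w=1.900000: f=-1.030000 → w ← 1.900000 + 0.18·(-1.030000) = 1.714600
t=1.180000, w=1.714600: f=-0.359853 → w ← 1.714600 + 0.18·(-0.359853) = 1.649826
t=1.360000, w=1.649826: f=-0.141927 → w ← 1.649826 + 0.18·(-0.141927) = 1.624280
w(1.54) ≈ 1.6243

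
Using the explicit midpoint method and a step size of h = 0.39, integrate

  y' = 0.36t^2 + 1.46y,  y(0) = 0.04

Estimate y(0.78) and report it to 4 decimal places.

0.1833

Midpoint: k1 = f(t_n, y_n); k2 = f(t_n + h/2, y_n + (h/2)·k1); y_{n+1} = y_n + h·k2.
t=0.000000, y=0.040000:
  k1 = f(0.000000, 0.040000) = 0.058400
  k2 = f(0.195000, 0.051388) = 0.088715
  y ← 0.040000 + 0.39·0.088715 = 0.074599
t=0.390000, y=0.074599:
  k1 = f(0.390000, 0.074599) = 0.163671
  k2 = f(0.585000, 0.106515) = 0.278713
  y ← 0.074599 + 0.39·0.278713 = 0.183297
y(0.78) ≈ 0.1833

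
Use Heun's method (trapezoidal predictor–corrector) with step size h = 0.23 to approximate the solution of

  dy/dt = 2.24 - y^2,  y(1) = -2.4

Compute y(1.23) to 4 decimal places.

-3.7319

Heun: k1 = f(t_n, y_n); k2 = f(t_n + h, y_n + h·k1); y_{n+1} = y_n + (h/2)·(k1 + k2).
t=1.000000, y=-2.400000:
  k1 = f(1.000000, -2.400000) = -3.520000
  k2 = f(1.230000, -3.209600) = -8.061532
  y ← -2.400000 + (0.23/2)·(-3.520000 + (-8.061532)) = -3.731876
y(1.23) ≈ -3.7319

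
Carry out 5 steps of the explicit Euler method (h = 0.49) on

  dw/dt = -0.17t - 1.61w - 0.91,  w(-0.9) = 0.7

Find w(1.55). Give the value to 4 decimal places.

Euler: w_{n+1} = w_n + h·f(t_n, w_n).
t=-0.900000, w=0.700000: f=-1.884000 → w ← 0.700000 + 0.49·(-1.884000) = -0.223160
t=-0.410000, w=-0.223160: f=-0.481012 → w ← -0.223160 + 0.49·(-0.481012) = -0.458856
t=0.080000, w=-0.458856: f=-0.184842 → w ← -0.458856 + 0.49·(-0.184842) = -0.549429
t=0.570000, w=-0.549429: f=-0.122320 → w ← -0.549429 + 0.49·(-0.122320) = -0.609365
t=1.060000, w=-0.609365: f=-0.109122 → w ← -0.609365 + 0.49·(-0.109122) = -0.662835
w(1.55) ≈ -0.6628

-0.6628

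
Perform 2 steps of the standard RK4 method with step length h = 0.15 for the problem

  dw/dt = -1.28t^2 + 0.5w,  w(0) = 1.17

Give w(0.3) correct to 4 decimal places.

1.3474

RK4: k1 = f(t_n, w_n); k2 = f(t_n + h/2, w_n + (h/2)·k1); k3 = f(t_n + h/2, w_n + (h/2)·k2); k4 = f(t_n + h, w_n + h·k3); w_{n+1} = w_n + (h/6)·(k1 + 2k2 + 2k3 + k4).
t=0.000000, w=1.170000:
  k1 = f(0.000000, 1.170000) = 0.585000
  k2 = f(0.075000, 1.213875) = 0.599737
  k3 = f(0.075000, 1.214980) = 0.600290
  k4 = f(0.150000, 1.260044) = 0.601222
  w ← 1.170000 + (0.15/6)·(k1 + 2k2 + 2k3 + k4) = 1.259657
t=0.150000, w=1.259657:
  k1 = f(0.150000, 1.259657) = 0.601028
  k2 = f(0.225000, 1.304734) = 0.587567
  k3 = f(0.225000, 1.303724) = 0.587062
  k4 = f(0.300000, 1.347716) = 0.558658
  w ← 1.259657 + (0.15/6)·(k1 + 2k2 + 2k3 + k4) = 1.347381
w(0.3) ≈ 1.3474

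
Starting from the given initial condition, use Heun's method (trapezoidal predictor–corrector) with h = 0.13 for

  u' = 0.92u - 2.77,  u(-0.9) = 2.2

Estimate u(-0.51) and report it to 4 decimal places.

Heun: k1 = f(t_n, u_n); k2 = f(t_n + h, u_n + h·k1); u_{n+1} = u_n + (h/2)·(k1 + k2).
t=-0.900000, u=2.200000:
  k1 = f(-0.900000, 2.200000) = -0.746000
  k2 = f(-0.770000, 2.103020) = -0.835222
  u ← 2.200000 + (0.13/2)·(-0.746000 + (-0.835222)) = 2.097221
t=-0.770000, u=2.097221:
  k1 = f(-0.770000, 2.097221) = -0.840557
  k2 = f(-0.640000, 1.987948) = -0.941088
  u ← 2.097221 + (0.13/2)·(-0.840557 + (-0.941088)) = 1.981414
t=-0.640000, u=1.981414:
  k1 = f(-0.640000, 1.981414) = -0.947099
  k2 = f(-0.510000, 1.858291) = -1.060372
  u ← 1.981414 + (0.13/2)·(-0.947099 + (-1.060372)) = 1.850928
u(-0.51) ≈ 1.8509

1.8509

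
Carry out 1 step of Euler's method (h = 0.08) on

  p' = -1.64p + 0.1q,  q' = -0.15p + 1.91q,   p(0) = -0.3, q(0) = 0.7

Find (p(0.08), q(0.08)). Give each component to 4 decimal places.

Euler on (p,q): p_{n+1} = p_n + h·p', q_{n+1} = q_n + h·q'.
0.000000: (-0.300000, 0.700000); f=(0.562000, 1.382000) → (-0.255040, 0.810560)
(p(0.08), q(0.08)) ≈ (-0.2550, 0.8106)

-0.2550, 0.8106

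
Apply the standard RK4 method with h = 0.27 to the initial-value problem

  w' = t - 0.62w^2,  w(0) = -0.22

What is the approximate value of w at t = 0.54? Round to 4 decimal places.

RK4: k1 = f(t_n, w_n); k2 = f(t_n + h/2, w_n + (h/2)·k1); k3 = f(t_n + h/2, w_n + (h/2)·k2); k4 = f(t_n + h, w_n + h·k3); w_{n+1} = w_n + (h/6)·(k1 + 2k2 + 2k3 + k4).
t=0.000000, w=-0.220000:
  k1 = f(0.000000, -0.220000) = -0.030008
  k2 = f(0.135000, -0.224051) = 0.103877
  k3 = f(0.135000, -0.205977) = 0.108696
  k4 = f(0.270000, -0.190652) = 0.247464
  w ← -0.220000 + (0.27/6)·(k1 + 2k2 + 2k3 + k4) = -0.191083
t=0.270000, w=-0.191083:
  k1 = f(0.270000, -0.191083) = 0.247362
  k2 = f(0.405000, -0.157689) = 0.389583
  k3 = f(0.405000, -0.138489) = 0.393109
  k4 = f(0.540000, -0.084944) = 0.535526
  w ← -0.191083 + (0.27/6)·(k1 + 2k2 + 2k3 + k4) = -0.085411
w(0.54) ≈ -0.0854

-0.0854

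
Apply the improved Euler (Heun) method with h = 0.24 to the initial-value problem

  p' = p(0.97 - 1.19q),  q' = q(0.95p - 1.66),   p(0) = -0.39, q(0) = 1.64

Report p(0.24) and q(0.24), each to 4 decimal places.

Heun on (p,q): k1 = f(s_n, state_n); k2 = f(s_n + h, state_n + h·k1); state_{n+1} = state_n + (h/2)·(k1 + k2).
0.000000: (-0.390000, 1.640000)
  k1 = (0.382824, -3.330020)
  predictor → (-0.298122, 0.840795)
  k2 = (0.009107, -1.633847)
  → (-0.342968, 1.044336)
(p(0.24), q(0.24)) ≈ (-0.3430, 1.0443)

-0.3430, 1.0443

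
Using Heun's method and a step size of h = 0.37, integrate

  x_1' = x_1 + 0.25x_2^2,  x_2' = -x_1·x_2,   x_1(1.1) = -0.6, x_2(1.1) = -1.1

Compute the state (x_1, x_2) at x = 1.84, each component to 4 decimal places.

Heun on (x_1,x_2): k1 = f(x_n, state_n); k2 = f(x_n + h, state_n + h·k1); state_{n+1} = state_n + (h/2)·(k1 + k2).
1.100000: (-0.600000, -1.100000)
  k1 = (-0.297500, -0.660000)
  predictor → (-0.710075, -1.344200)
  k2 = (-0.258357, -0.954483)
  → (-0.702833, -1.398679)
1.470000: (-0.702833, -1.398679)
  k1 = (-0.213758, -0.983039)
  predictor → (-0.781924, -1.762404)
  k2 = (-0.005407, -1.378065)
  → (-0.743379, -1.835484)
(x_1(1.84), x_2(1.84)) ≈ (-0.7434, -1.8355)

-0.7434, -1.8355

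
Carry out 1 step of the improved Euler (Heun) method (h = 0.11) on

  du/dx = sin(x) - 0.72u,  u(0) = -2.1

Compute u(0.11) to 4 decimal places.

Heun: k1 = f(x_n, u_n); k2 = f(x_n + h, u_n + h·k1); u_{n+1} = u_n + (h/2)·(k1 + k2).
x=0.000000, u=-2.100000:
  k1 = f(0.000000, -2.100000) = 1.512000
  k2 = f(0.110000, -1.933680) = 1.502028
  u ← -2.100000 + (0.11/2)·(1.512000 + 1.502028) = -1.934228
u(0.11) ≈ -1.9342

-1.9342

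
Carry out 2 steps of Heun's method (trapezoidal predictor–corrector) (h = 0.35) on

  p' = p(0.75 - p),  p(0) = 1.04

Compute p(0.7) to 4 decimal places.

0.9010

Heun: k1 = f(x_n, p_n); k2 = f(x_n + h, p_n + h·k1); p_{n+1} = p_n + (h/2)·(k1 + k2).
x=0.000000, p=1.040000:
  k1 = f(0.000000, 1.040000) = -0.301600
  k2 = f(0.350000, 0.934440) = -0.172348
  p ← 1.040000 + (0.35/2)·(-0.301600 + (-0.172348)) = 0.957059
x=0.350000, p=0.957059:
  k1 = f(0.350000, 0.957059) = -0.198168
  k2 = f(0.700000, 0.887700) = -0.122237
  p ← 0.957059 + (0.35/2)·(-0.198168 + (-0.122237)) = 0.900988
p(0.7) ≈ 0.9010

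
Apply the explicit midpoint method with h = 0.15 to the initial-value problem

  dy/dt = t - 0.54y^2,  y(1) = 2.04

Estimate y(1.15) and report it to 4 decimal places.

1.8944

Midpoint: k1 = f(t_n, y_n); k2 = f(t_n + h/2, y_n + (h/2)·k1); y_{n+1} = y_n + h·k2.
t=1.000000, y=2.040000:
  k1 = f(1.000000, 2.040000) = -1.247264
  k2 = f(1.075000, 1.946455) = -0.970891
  y ← 2.040000 + 0.15·(-0.970891) = 1.894366
y(1.15) ≈ 1.8944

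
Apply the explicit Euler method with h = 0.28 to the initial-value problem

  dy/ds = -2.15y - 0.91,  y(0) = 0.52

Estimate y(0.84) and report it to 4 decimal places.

Euler: y_{n+1} = y_n + h·f(s_n, y_n).
s=0.000000, y=0.520000: f=-2.028000 → y ← 0.520000 + 0.28·(-2.028000) = -0.047840
s=0.280000, y=-0.047840: f=-0.807144 → y ← -0.047840 + 0.28·(-0.807144) = -0.273840
s=0.560000, y=-0.273840: f=-0.321243 → y ← -0.273840 + 0.28·(-0.321243) = -0.363788
y(0.84) ≈ -0.3638

-0.3638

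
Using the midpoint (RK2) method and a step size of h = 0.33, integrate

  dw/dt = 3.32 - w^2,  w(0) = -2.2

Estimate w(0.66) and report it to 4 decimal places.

-7.5670

Midpoint: k1 = f(t_n, w_n); k2 = f(t_n + h/2, w_n + (h/2)·k1); w_{n+1} = w_n + h·k2.
t=0.000000, w=-2.200000:
  k1 = f(0.000000, -2.200000) = -1.520000
  k2 = f(0.165000, -2.450800) = -2.686421
  w ← -2.200000 + 0.33·(-2.686421) = -3.086519
t=0.330000, w=-3.086519:
  k1 = f(0.330000, -3.086519) = -6.206598
  k2 = f(0.495000, -4.110608) = -13.577094
  w ← -3.086519 + 0.33·(-13.577094) = -7.566960
w(0.66) ≈ -7.5670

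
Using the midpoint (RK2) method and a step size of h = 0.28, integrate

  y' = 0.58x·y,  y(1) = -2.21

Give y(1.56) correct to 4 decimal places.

-3.3276

Midpoint: k1 = f(x_n, y_n); k2 = f(x_n + h/2, y_n + (h/2)·k1); y_{n+1} = y_n + h·k2.
x=1.000000, y=-2.210000:
  k1 = f(1.000000, -2.210000) = -1.281800
  k2 = f(1.140000, -2.389452) = -1.579906
  y ← -2.210000 + 0.28·(-1.579906) = -2.652374
x=1.280000, y=-2.652374:
  k1 = f(1.280000, -2.652374) = -1.969122
  k2 = f(1.420000, -2.928051) = -2.411543
  y ← -2.652374 + 0.28·(-2.411543) = -3.327605
y(1.56) ≈ -3.3276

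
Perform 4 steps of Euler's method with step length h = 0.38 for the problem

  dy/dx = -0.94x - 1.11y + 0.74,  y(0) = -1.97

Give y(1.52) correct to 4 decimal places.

Euler: y_{n+1} = y_n + h·f(x_n, y_n).
x=0.000000, y=-1.970000: f=2.926700 → y ← -1.970000 + 0.38·2.926700 = -0.857854
x=0.380000, y=-0.857854: f=1.335018 → y ← -0.857854 + 0.38·1.335018 = -0.350547
x=0.760000, y=-0.350547: f=0.414707 → y ← -0.350547 + 0.38·0.414707 = -0.192958
x=1.140000, y=-0.192958: f=-0.117416 → y ← -0.192958 + 0.38·(-0.117416) = -0.237577
y(1.52) ≈ -0.2376

-0.2376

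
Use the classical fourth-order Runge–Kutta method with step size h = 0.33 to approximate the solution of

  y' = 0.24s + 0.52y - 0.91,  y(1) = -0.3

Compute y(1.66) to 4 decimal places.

RK4: k1 = f(s_n, y_n); k2 = f(s_n + h/2, y_n + (h/2)·k1); k3 = f(s_n + h/2, y_n + (h/2)·k2); k4 = f(s_n + h, y_n + h·k3); y_{n+1} = y_n + (h/6)·(k1 + 2k2 + 2k3 + k4).
s=1.000000, y=-0.300000:
  k1 = f(1.000000, -0.300000) = -0.826000
  k2 = f(1.165000, -0.436290) = -0.857271
  k3 = f(1.165000, -0.441450) = -0.859954
  k4 = f(1.330000, -0.583785) = -0.894368
  y ← -0.300000 + (0.33/6)·(k1 + 2k2 + 2k3 + k4) = -0.583515
s=1.330000, y=-0.583515:
  k1 = f(1.330000, -0.583515) = -0.894228
  k2 = f(1.495000, -0.731063) = -0.931353
  k3 = f(1.495000, -0.737188) = -0.934538
  k4 = f(1.660000, -0.891912) = -0.975394
  y ← -0.583515 + (0.33/6)·(k1 + 2k2 + 2k3 + k4) = -0.891592
y(1.66) ≈ -0.8916

-0.8916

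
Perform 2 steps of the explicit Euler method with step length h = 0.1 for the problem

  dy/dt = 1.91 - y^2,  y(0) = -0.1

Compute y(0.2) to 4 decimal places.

Euler: y_{n+1} = y_n + h·f(t_n, y_n).
t=0.000000, y=-0.100000: f=1.900000 → y ← -0.100000 + 0.1·1.900000 = 0.090000
t=0.100000, y=0.090000: f=1.901900 → y ← 0.090000 + 0.1·1.901900 = 0.280190
y(0.2) ≈ 0.2802

0.2802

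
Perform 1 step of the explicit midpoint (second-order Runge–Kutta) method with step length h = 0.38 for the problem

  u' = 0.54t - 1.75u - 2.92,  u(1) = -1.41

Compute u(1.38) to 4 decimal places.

Midpoint: k1 = f(t_n, u_n); k2 = f(t_n + h/2, u_n + (h/2)·k1); u_{n+1} = u_n + h·k2.
t=1.000000, u=-1.410000:
  k1 = f(1.000000, -1.410000) = 0.087500
  k2 = f(1.190000, -1.393375) = 0.161006
  u ← -1.410000 + 0.38·0.161006 = -1.348818
u(1.38) ≈ -1.3488

-1.3488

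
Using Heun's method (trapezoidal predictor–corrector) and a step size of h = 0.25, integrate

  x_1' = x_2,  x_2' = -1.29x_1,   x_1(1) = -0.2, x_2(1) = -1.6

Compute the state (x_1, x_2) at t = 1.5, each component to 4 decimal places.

Heun on (x_1,x_2): k1 = f(t_n, state_n); k2 = f(t_n + h, state_n + h·k1); state_{n+1} = state_n + (h/2)·(k1 + k2).
1.000000: (-0.200000, -1.600000)
  k1 = (-1.600000, 0.258000)
  predictor → (-0.600000, -1.535500)
  k2 = (-1.535500, 0.774000)
  → (-0.591938, -1.471000)
1.250000: (-0.591938, -1.471000)
  k1 = (-1.471000, 0.763599)
  predictor → (-0.959688, -1.280100)
  k2 = (-1.280100, 1.237997)
  → (-0.935825, -1.220800)
(x_1(1.5), x_2(1.5)) ≈ (-0.9358, -1.2208)

-0.9358, -1.2208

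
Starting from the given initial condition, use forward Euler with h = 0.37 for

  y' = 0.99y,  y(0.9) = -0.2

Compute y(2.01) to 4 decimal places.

Euler: y_{n+1} = y_n + h·f(t_n, y_n).
t=0.900000, y=-0.200000: f=-0.198000 → y ← -0.200000 + 0.37·(-0.198000) = -0.273260
t=1.270000, y=-0.273260: f=-0.270527 → y ← -0.273260 + 0.37·(-0.270527) = -0.373355
t=1.640000, y=-0.373355: f=-0.369622 → y ← -0.373355 + 0.37·(-0.369622) = -0.510115
y(2.01) ≈ -0.5101

-0.5101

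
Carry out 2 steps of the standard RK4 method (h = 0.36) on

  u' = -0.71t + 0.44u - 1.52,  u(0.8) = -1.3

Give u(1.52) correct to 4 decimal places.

-3.7584

RK4: k1 = f(t_n, u_n); k2 = f(t_n + h/2, u_n + (h/2)·k1); k3 = f(t_n + h/2, u_n + (h/2)·k2); k4 = f(t_n + h, u_n + h·k3); u_{n+1} = u_n + (h/6)·(k1 + 2k2 + 2k3 + k4).
t=0.800000, u=-1.300000:
  k1 = f(0.800000, -1.300000) = -2.660000
  k2 = f(0.980000, -1.778800) = -2.998472
  k3 = f(0.980000, -1.839725) = -3.025279
  k4 = f(1.160000, -2.389100) = -3.394804
  u ← -1.300000 + (0.36/6)·(k1 + 2k2 + 2k3 + k4) = -2.386138
t=1.160000, u=-2.386138:
  k1 = f(1.160000, -2.386138) = -3.393501
  k2 = f(1.340000, -2.996969) = -3.790066
  k3 = f(1.340000, -3.068350) = -3.821474
  k4 = f(1.520000, -3.761869) = -4.254422
  u ← -2.386138 + (0.36/6)·(k1 + 2k2 + 2k3 + k4) = -3.758399
u(1.52) ≈ -3.7584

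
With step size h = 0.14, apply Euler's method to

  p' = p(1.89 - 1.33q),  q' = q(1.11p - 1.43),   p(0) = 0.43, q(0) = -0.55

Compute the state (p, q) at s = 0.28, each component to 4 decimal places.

Euler on (p,q): p_{n+1} = p_n + h·p', q_{n+1} = q_n + h·q'.
0.000000: (0.430000, -0.550000); f=(1.127245, 0.523985) → (0.587814, -0.476642)
0.140000: (0.587814, -0.476642); f=(1.483604, 0.370602) → (0.795519, -0.424758)
(p(0.28), q(0.28)) ≈ (0.7955, -0.4248)

0.7955, -0.4248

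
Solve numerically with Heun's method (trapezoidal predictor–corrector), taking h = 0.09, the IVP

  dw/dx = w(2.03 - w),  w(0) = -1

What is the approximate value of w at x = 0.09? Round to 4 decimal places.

-1.3255

Heun: k1 = f(x_n, w_n); k2 = f(x_n + h, w_n + h·k1); w_{n+1} = w_n + (h/2)·(k1 + k2).
x=0.000000, w=-1.000000:
  k1 = f(0.000000, -1.000000) = -3.030000
  k2 = f(0.090000, -1.272700) = -4.203346
  w ← -1.000000 + (0.09/2)·(-3.030000 + (-4.203346)) = -1.325501
w(0.09) ≈ -1.3255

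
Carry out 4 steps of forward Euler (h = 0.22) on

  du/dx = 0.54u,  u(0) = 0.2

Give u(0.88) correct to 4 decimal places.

Euler: u_{n+1} = u_n + h·f(x_n, u_n).
x=0.000000, u=0.200000: f=0.108000 → u ← 0.200000 + 0.22·0.108000 = 0.223760
x=0.220000, u=0.223760: f=0.120830 → u ← 0.223760 + 0.22·0.120830 = 0.250343
x=0.440000, u=0.250343: f=0.135185 → u ← 0.250343 + 0.22·0.135185 = 0.280083
x=0.660000, u=0.280083: f=0.151245 → u ← 0.280083 + 0.22·0.151245 = 0.313357
u(0.88) ≈ 0.3134

0.3134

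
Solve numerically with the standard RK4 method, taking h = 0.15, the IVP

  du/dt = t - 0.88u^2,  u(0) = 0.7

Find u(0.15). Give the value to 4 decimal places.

RK4: k1 = f(t_n, u_n); k2 = f(t_n + h/2, u_n + (h/2)·k1); k3 = f(t_n + h/2, u_n + (h/2)·k2); k4 = f(t_n + h, u_n + h·k3); u_{n+1} = u_n + (h/6)·(k1 + 2k2 + 2k3 + k4).
t=0.000000, u=0.700000:
  k1 = f(0.000000, 0.700000) = -0.431200
  k2 = f(0.075000, 0.667660) = -0.317277
  k3 = f(0.075000, 0.676204) = -0.327382
  k4 = f(0.150000, 0.650893) = -0.222822
  u ← 0.700000 + (0.15/6)·(k1 + 2k2 + 2k3 + k4) = 0.651416
u(0.15) ≈ 0.6514

0.6514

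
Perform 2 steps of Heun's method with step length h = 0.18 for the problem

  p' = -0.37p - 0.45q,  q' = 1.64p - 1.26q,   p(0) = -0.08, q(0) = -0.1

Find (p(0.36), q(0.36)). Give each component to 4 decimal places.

-0.0550, -0.0947

Heun on (p,q): k1 = f(s_n, state_n); k2 = f(s_n + h, state_n + h·k1); state_{n+1} = state_n + (h/2)·(k1 + k2).
0.000000: (-0.080000, -0.100000)
  k1 = (0.074600, -0.005200)
  predictor → (-0.066572, -0.100936)
  k2 = (0.070053, 0.018001)
  → (-0.066981, -0.098848)
0.180000: (-0.066981, -0.098848)
  k1 = (0.069265, 0.014699)
  predictor → (-0.054514, -0.096202)
  k2 = (0.063461, 0.031812)
  → (-0.055036, -0.094662)
(p(0.36), q(0.36)) ≈ (-0.0550, -0.0947)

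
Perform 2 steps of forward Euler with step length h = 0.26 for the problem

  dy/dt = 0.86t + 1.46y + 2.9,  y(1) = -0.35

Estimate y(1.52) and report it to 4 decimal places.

Euler: y_{n+1} = y_n + h·f(t_n, y_n).
t=1.000000, y=-0.350000: f=3.249000 → y ← -0.350000 + 0.26·3.249000 = 0.494740
t=1.260000, y=0.494740: f=4.705920 → y ← 0.494740 + 0.26·4.705920 = 1.718279
y(1.52) ≈ 1.7183

1.7183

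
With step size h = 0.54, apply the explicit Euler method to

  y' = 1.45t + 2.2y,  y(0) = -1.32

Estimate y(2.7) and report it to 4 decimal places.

Euler: y_{n+1} = y_n + h·f(t_n, y_n).
t=0.000000, y=-1.320000: f=-2.904000 → y ← -1.320000 + 0.54·(-2.904000) = -2.888160
t=0.540000, y=-2.888160: f=-5.570952 → y ← -2.888160 + 0.54·(-5.570952) = -5.896474
t=1.080000, y=-5.896474: f=-11.406243 → y ← -5.896474 + 0.54·(-11.406243) = -12.055845
t=1.620000, y=-12.055845: f=-24.173860 → y ← -12.055845 + 0.54·(-24.173860) = -25.109729
t=2.160000, y=-25.109729: f=-52.109405 → y ← -25.109729 + 0.54·(-52.109405) = -53.248808
y(2.7) ≈ -53.2488

-53.2488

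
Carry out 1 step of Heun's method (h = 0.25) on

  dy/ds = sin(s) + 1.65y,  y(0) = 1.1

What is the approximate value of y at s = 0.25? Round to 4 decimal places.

Heun: k1 = f(s_n, y_n); k2 = f(s_n + h, y_n + h·k1); y_{n+1} = y_n + (h/2)·(k1 + k2).
s=0.000000, y=1.100000:
  k1 = f(0.000000, 1.100000) = 1.815000
  k2 = f(0.250000, 1.553750) = 2.811091
  y ← 1.100000 + (0.25/2)·(1.815000 + 2.811091) = 1.678261
y(0.25) ≈ 1.6783

1.6783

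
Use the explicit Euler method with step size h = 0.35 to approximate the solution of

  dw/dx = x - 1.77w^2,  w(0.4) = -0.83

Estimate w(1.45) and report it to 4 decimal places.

-2.8816

Euler: w_{n+1} = w_n + h·f(x_n, w_n).
x=0.400000, w=-0.830000: f=-0.819353 → w ← -0.830000 + 0.35·(-0.819353) = -1.116774
x=0.750000, w=-1.116774: f=-1.457514 → w ← -1.116774 + 0.35·(-1.457514) = -1.626904
x=1.100000, w=-1.626904: f=-3.584863 → w ← -1.626904 + 0.35·(-3.584863) = -2.881605
w(1.45) ≈ -2.8816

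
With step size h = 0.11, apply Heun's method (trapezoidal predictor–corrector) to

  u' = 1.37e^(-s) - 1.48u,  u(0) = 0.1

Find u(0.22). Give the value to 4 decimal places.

0.3004

Heun: k1 = f(s_n, u_n); k2 = f(s_n + h, u_n + h·k1); u_{n+1} = u_n + (h/2)·(k1 + k2).
s=0.000000, u=0.100000:
  k1 = f(0.000000, 0.100000) = 1.222000
  k2 = f(0.110000, 0.234420) = 0.880351
  u ← 0.100000 + (0.11/2)·(1.222000 + 0.880351) = 0.215629
s=0.110000, u=0.215629:
  k1 = f(0.110000, 0.215629) = 0.908161
  k2 = f(0.220000, 0.315527) = 0.632471
  u ← 0.215629 + (0.11/2)·(0.908161 + 0.632471) = 0.300364
u(0.22) ≈ 0.3004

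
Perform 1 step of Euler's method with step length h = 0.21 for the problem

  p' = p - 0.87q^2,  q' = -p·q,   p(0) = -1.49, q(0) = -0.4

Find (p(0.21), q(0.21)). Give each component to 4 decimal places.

-1.8321, -0.5252

Euler on (p,q): p_{n+1} = p_n + h·p', q_{n+1} = q_n + h·q'.
0.000000: (-1.490000, -0.400000); f=(-1.629200, -0.596000) → (-1.832132, -0.525160)
(p(0.21), q(0.21)) ≈ (-1.8321, -0.5252)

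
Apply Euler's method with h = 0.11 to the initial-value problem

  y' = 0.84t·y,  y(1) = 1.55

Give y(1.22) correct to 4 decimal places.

Euler: y_{n+1} = y_n + h·f(t_n, y_n).
t=1.000000, y=1.550000: f=1.302000 → y ← 1.550000 + 0.11·1.302000 = 1.693220
t=1.110000, y=1.693220: f=1.578758 → y ← 1.693220 + 0.11·1.578758 = 1.866883
y(1.22) ≈ 1.8669

1.8669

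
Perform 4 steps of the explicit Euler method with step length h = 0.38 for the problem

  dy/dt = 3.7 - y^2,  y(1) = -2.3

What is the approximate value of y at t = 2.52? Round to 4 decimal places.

-62.3431

Euler: y_{n+1} = y_n + h·f(t_n, y_n).
t=1.000000, y=-2.300000: f=-1.590000 → y ← -2.300000 + 0.38·(-1.590000) = -2.904200
t=1.380000, y=-2.904200: f=-4.734378 → y ← -2.904200 + 0.38·(-4.734378) = -4.703264
t=1.760000, y=-4.703264: f=-18.420688 → y ← -4.703264 + 0.38·(-18.420688) = -11.703125
t=2.140000, y=-11.703125: f=-133.263130 → y ← -11.703125 + 0.38·(-133.263130) = -62.343114
y(2.52) ≈ -62.3431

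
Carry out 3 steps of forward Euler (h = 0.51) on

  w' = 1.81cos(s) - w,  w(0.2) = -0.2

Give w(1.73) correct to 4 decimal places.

0.8539

Euler: w_{n+1} = w_n + h·f(s_n, w_n).
s=0.200000, w=-0.200000: f=1.973921 → w ← -0.200000 + 0.51·1.973921 = 0.806699
s=0.710000, w=0.806699: f=0.565936 → w ← 0.806699 + 0.51·0.565936 = 1.095327
s=1.220000, w=1.095327: f=-0.473328 → w ← 1.095327 + 0.51·(-0.473328) = 0.853929
w(1.73) ≈ 0.8539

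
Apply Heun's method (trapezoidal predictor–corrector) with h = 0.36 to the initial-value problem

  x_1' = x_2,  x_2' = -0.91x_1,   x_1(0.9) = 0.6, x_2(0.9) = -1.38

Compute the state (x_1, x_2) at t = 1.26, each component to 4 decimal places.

0.0678, -1.4952

Heun on (x_1,x_2): k1 = f(t_n, state_n); k2 = f(t_n + h, state_n + h·k1); state_{n+1} = state_n + (h/2)·(k1 + k2).
0.900000: (0.600000, -1.380000)
  k1 = (-1.380000, -0.546000)
  predictor → (0.103200, -1.576560)
  k2 = (-1.576560, -0.093912)
  → (0.067819, -1.495184)
(x_1(1.26), x_2(1.26)) ≈ (0.0678, -1.4952)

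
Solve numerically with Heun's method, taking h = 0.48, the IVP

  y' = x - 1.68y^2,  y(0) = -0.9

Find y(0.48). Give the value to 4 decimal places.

Heun: k1 = f(x_n, y_n); k2 = f(x_n + h, y_n + h·k1); y_{n+1} = y_n + (h/2)·(k1 + k2).
x=0.000000, y=-0.900000:
  k1 = f(0.000000, -0.900000) = -1.360800
  k2 = f(0.480000, -1.553184) = -3.572799
  y ← -0.900000 + (0.48/2)·(-1.360800 + (-3.572799)) = -2.084064
y(0.48) ≈ -2.0841

-2.0841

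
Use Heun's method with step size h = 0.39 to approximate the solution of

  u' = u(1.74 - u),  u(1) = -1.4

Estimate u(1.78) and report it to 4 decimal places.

-91.4810

Heun: k1 = f(s_n, u_n); k2 = f(s_n + h, u_n + h·k1); u_{n+1} = u_n + (h/2)·(k1 + k2).
s=1.000000, u=-1.400000:
  k1 = f(1.000000, -1.400000) = -4.396000
  k2 = f(1.390000, -3.114440) = -15.118862
  u ← -1.400000 + (0.39/2)·(-4.396000 + (-15.118862)) = -5.205398
s=1.390000, u=-5.205398:
  k1 = f(1.390000, -5.205398) = -36.153562
  k2 = f(1.780000, -19.305287) = -406.285321
  u ← -5.205398 + (0.39/2)·(-36.153562 + (-406.285321)) = -91.480980
u(1.78) ≈ -91.4810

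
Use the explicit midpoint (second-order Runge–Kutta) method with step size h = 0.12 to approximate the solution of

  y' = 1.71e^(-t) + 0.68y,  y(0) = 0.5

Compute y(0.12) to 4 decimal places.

0.7441

Midpoint: k1 = f(t_n, y_n); k2 = f(t_n + h/2, y_n + (h/2)·k1); y_{n+1} = y_n + h·k2.
t=0.000000, y=0.500000:
  k1 = f(0.000000, 0.500000) = 2.050000
  k2 = f(0.060000, 0.623000) = 2.034057
  y ← 0.500000 + 0.12·2.034057 = 0.744087
y(0.12) ≈ 0.7441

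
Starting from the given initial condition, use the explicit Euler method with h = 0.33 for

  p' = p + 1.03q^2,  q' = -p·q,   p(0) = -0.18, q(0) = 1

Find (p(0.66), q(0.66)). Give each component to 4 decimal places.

0.5151, 1.0243

Euler on (p,q): p_{n+1} = p_n + h·p', q_{n+1} = q_n + h·q'.
0.000000: (-0.180000, 1.000000); f=(0.850000, 0.180000) → (0.100500, 1.059400)
0.330000: (0.100500, 1.059400); f=(1.256498, -0.106470) → (0.515144, 1.024265)
(p(0.66), q(0.66)) ≈ (0.5151, 1.0243)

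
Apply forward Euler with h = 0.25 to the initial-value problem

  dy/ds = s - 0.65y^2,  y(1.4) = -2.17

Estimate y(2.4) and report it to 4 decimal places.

Euler: y_{n+1} = y_n + h·f(s_n, y_n).
s=1.400000, y=-2.170000: f=-1.660785 → y ← -2.170000 + 0.25·(-1.660785) = -2.585196
s=1.650000, y=-2.585196: f=-2.694106 → y ← -2.585196 + 0.25·(-2.694106) = -3.258723
s=1.900000, y=-3.258723: f=-5.002528 → y ← -3.258723 + 0.25·(-5.002528) = -4.509355
s=2.150000, y=-4.509355: f=-11.067282 → y ← -4.509355 + 0.25·(-11.067282) = -7.276175
y(2.4) ≈ -7.2762

-7.2762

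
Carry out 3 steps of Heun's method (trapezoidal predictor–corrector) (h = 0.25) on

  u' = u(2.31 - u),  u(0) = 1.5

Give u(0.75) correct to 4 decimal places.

Heun: k1 = f(x_n, u_n); k2 = f(x_n + h, u_n + h·k1); u_{n+1} = u_n + (h/2)·(k1 + k2).
x=0.000000, u=1.500000:
  k1 = f(0.000000, 1.500000) = 1.215000
  k2 = f(0.250000, 1.803750) = 0.913148
  u ← 1.500000 + (0.25/2)·(1.215000 + 0.913148) = 1.766019
x=0.250000, u=1.766019:
  k1 = f(0.250000, 1.766019) = 0.960681
  k2 = f(0.500000, 2.006189) = 0.609502
  u ← 1.766019 + (0.25/2)·(0.960681 + 0.609502) = 1.962292
x=0.500000, u=1.962292:
  k1 = f(0.500000, 1.962292) = 0.682305
  k2 = f(0.750000, 2.132868) = 0.377799
  u ← 1.962292 + (0.25/2)·(0.682305 + 0.377799) = 2.094805
u(0.75) ≈ 2.0948

2.0948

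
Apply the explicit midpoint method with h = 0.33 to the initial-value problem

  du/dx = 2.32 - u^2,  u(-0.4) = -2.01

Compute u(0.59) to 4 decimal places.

-102.0114

Midpoint: k1 = f(x_n, u_n); k2 = f(x_n + h/2, u_n + (h/2)·k1); u_{n+1} = u_n + h·k2.
x=-0.400000, u=-2.010000:
  k1 = f(-0.400000, -2.010000) = -1.720100
  k2 = f(-0.235000, -2.293816) = -2.941594
  u ← -2.010000 + 0.33·(-2.941594) = -2.980726
x=-0.070000, u=-2.980726:
  k1 = f(-0.070000, -2.980726) = -6.564728
  k2 = f(0.095000, -4.063906) = -14.195333
  u ← -2.980726 + 0.33·(-14.195333) = -7.665186
x=0.260000, u=-7.665186:
  k1 = f(0.260000, -7.665186) = -56.435077
  k2 = f(0.425000, -16.976974) = -285.897640
  u ← -7.665186 + 0.33·(-285.897640) = -102.011407
u(0.59) ≈ -102.0114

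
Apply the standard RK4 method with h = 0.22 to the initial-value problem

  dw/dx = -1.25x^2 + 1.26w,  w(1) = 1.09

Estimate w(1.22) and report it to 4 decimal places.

1.0500

RK4: k1 = f(x_n, w_n); k2 = f(x_n + h/2, w_n + (h/2)·k1); k3 = f(x_n + h/2, w_n + (h/2)·k2); k4 = f(x_n + h, w_n + h·k3); w_{n+1} = w_n + (h/6)·(k1 + 2k2 + 2k3 + k4).
x=1.000000, w=1.090000:
  k1 = f(1.000000, 1.090000) = 0.123400
  k2 = f(1.110000, 1.103574) = -0.149622
  k3 = f(1.110000, 1.073542) = -0.187463
  k4 = f(1.220000, 1.048758) = -0.539065
  w ← 1.090000 + (0.22/6)·(k1 + 2k2 + 2k3 + k4) = 1.050039
w(1.22) ≈ 1.0500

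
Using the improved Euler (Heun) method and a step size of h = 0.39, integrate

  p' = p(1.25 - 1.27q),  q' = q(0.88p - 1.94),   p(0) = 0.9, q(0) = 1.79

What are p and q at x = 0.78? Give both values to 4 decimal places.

Heun on (p,q): k1 = f(x_n, state_n); k2 = f(x_n + h, state_n + h·k1); state_{n+1} = state_n + (h/2)·(k1 + k2).
0.000000: (0.900000, 1.790000)
  k1 = (-0.920970, -2.054920)
  predictor → (0.540822, 0.988581)
  k2 = (-0.002974, -1.447359)
  → (0.719831, 1.107056)
0.390000: (0.719831, 1.107056)
  k1 = (-0.112265, -1.446422)
  predictor → (0.676048, 0.542951)
  k2 = (0.378892, -0.730312)
  → (0.771823, 0.682593)
(p(0.78), q(0.78)) ≈ (0.7718, 0.6826)

0.7718, 0.6826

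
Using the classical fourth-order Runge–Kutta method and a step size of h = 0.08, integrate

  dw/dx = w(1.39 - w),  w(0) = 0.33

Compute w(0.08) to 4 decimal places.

RK4: k1 = f(x_n, w_n); k2 = f(x_n + h/2, w_n + (h/2)·k1); k3 = f(x_n + h/2, w_n + (h/2)·k2); k4 = f(x_n + h, w_n + h·k3); w_{n+1} = w_n + (h/6)·(k1 + 2k2 + 2k3 + k4).
x=0.000000, w=0.330000:
  k1 = f(0.000000, 0.330000) = 0.349800
  k2 = f(0.040000, 0.343992) = 0.359818
  k3 = f(0.040000, 0.344393) = 0.360100
  k4 = f(0.080000, 0.358808) = 0.370000
  w ← 0.330000 + (0.08/6)·(k1 + 2k2 + 2k3 + k4) = 0.358795
w(0.08) ≈ 0.3588

0.3588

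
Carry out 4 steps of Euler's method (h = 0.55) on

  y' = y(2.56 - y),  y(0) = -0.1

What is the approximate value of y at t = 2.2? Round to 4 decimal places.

-5.7876

Euler: y_{n+1} = y_n + h·f(t_n, y_n).
t=0.000000, y=-0.100000: f=-0.266000 → y ← -0.100000 + 0.55·(-0.266000) = -0.246300
t=0.550000, y=-0.246300: f=-0.691192 → y ← -0.246300 + 0.55·(-0.691192) = -0.626455
t=1.100000, y=-0.626455: f=-1.996172 → y ← -0.626455 + 0.55·(-1.996172) = -1.724350
t=1.650000, y=-1.724350: f=-7.387720 → y ← -1.724350 + 0.55·(-7.387720) = -5.787596
y(2.2) ≈ -5.7876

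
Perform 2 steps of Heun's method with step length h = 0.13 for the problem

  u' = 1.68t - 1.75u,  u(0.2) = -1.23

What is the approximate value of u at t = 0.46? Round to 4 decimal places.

-0.6637

Heun: k1 = f(t_n, u_n); k2 = f(t_n + h, u_n + h·k1); u_{n+1} = u_n + (h/2)·(k1 + k2).
t=0.200000, u=-1.230000:
  k1 = f(0.200000, -1.230000) = 2.488500
  k2 = f(0.330000, -0.906495) = 2.140766
  u ← -1.230000 + (0.13/2)·(2.488500 + 2.140766) = -0.929098
t=0.330000, u=-0.929098:
  k1 = f(0.330000, -0.929098) = 2.180321
  k2 = f(0.460000, -0.645656) = 1.902698
  u ← -0.929098 + (0.13/2)·(2.180321 + 1.902698) = -0.663701
u(0.46) ≈ -0.6637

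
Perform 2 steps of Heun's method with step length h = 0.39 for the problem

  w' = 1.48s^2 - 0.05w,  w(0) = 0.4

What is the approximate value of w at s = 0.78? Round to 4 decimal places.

0.6464

Heun: k1 = f(s_n, w_n); k2 = f(s_n + h, w_n + h·k1); w_{n+1} = w_n + (h/2)·(k1 + k2).
s=0.000000, w=0.400000:
  k1 = f(0.000000, 0.400000) = -0.020000
  k2 = f(0.390000, 0.392200) = 0.205498
  w ← 0.400000 + (0.39/2)·(-0.020000 + 0.205498) = 0.436172
s=0.390000, w=0.436172:
  k1 = f(0.390000, 0.436172) = 0.203299
  k2 = f(0.780000, 0.515459) = 0.874659
  w ← 0.436172 + (0.39/2)·(0.203299 + 0.874659) = 0.646374
w(0.78) ≈ 0.6464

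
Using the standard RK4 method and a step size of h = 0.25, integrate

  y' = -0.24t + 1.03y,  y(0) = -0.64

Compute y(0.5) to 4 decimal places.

-1.1070

RK4: k1 = f(t_n, y_n); k2 = f(t_n + h/2, y_n + (h/2)·k1); k3 = f(t_n + h/2, y_n + (h/2)·k2); k4 = f(t_n + h, y_n + h·k3); y_{n+1} = y_n + (h/6)·(k1 + 2k2 + 2k3 + k4).
t=0.000000, y=-0.640000:
  k1 = f(0.000000, -0.640000) = -0.659200
  k2 = f(0.125000, -0.722400) = -0.774072
  k3 = f(0.125000, -0.736759) = -0.788862
  k4 = f(0.250000, -0.837215) = -0.922332
  y ← -0.640000 + (0.25/6)·(k1 + 2k2 + 2k3 + k4) = -0.836142
t=0.250000, y=-0.836142:
  k1 = f(0.250000, -0.836142) = -0.921226
  k2 = f(0.375000, -0.951295) = -1.069834
  k3 = f(0.375000, -0.969871) = -1.088967
  k4 = f(0.500000, -1.108383) = -1.261635
  y ← -0.836142 + (0.25/6)·(k1 + 2k2 + 2k3 + k4) = -1.106994
y(0.5) ≈ -1.1070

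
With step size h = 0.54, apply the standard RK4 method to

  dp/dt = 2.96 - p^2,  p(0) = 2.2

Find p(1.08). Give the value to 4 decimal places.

RK4: k1 = f(t_n, p_n); k2 = f(t_n + h/2, p_n + (h/2)·k1); k3 = f(t_n + h/2, p_n + (h/2)·k2); k4 = f(t_n + h, p_n + h·k3); p_{n+1} = p_n + (h/6)·(k1 + 2k2 + 2k3 + k4).
t=0.000000, p=2.200000:
  k1 = f(0.000000, 2.200000) = -1.880000
  k2 = f(0.270000, 1.692400) = 0.095782
  k3 = f(0.270000, 2.225861) = -1.994458
  k4 = f(0.540000, 1.122993) = 1.698888
  p ← 2.200000 + (0.54/6)·(k1 + 2k2 + 2k3 + k4) = 1.841938
t=0.540000, p=1.841938:
  k1 = f(0.540000, 1.841938) = -0.432736
  k2 = f(0.810000, 1.725099) = -0.015968
  k3 = f(0.810000, 1.837627) = -0.416873
  k4 = f(1.080000, 1.616827) = 0.345870
  p ← 1.841938 + (0.54/6)·(k1 + 2k2 + 2k3 + k4) = 1.756209
p(1.08) ≈ 1.7562

1.7562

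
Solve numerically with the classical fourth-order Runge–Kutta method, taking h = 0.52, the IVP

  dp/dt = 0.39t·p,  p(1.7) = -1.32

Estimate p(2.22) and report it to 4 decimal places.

-1.9641

RK4: k1 = f(t_n, p_n); k2 = f(t_n + h/2, p_n + (h/2)·k1); k3 = f(t_n + h/2, p_n + (h/2)·k2); k4 = f(t_n + h, p_n + h·k3); p_{n+1} = p_n + (h/6)·(k1 + 2k2 + 2k3 + k4).
t=1.700000, p=-1.320000:
  k1 = f(1.700000, -1.320000) = -0.875160
  k2 = f(1.960000, -1.547542) = -1.182941
  k3 = f(1.960000, -1.627565) = -1.244110
  k4 = f(2.220000, -1.966937) = -1.702974
  p ← -1.320000 + (0.52/6)·(k1 + 2k2 + 2k3 + k4) = -1.964127
p(2.22) ≈ -1.9641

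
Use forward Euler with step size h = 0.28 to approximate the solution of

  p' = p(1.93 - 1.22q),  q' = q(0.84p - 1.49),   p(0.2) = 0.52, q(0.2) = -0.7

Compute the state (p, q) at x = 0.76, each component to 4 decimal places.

Euler on (p,q): p_{n+1} = p_n + h·p', q_{n+1} = q_n + h·q'.
0.200000: (0.520000, -0.700000); f=(1.447680, 0.737240) → (0.925350, -0.493573)
0.480000: (0.925350, -0.493573); f=(2.343134, 0.351772) → (1.581428, -0.395077)
(p(0.76), q(0.76)) ≈ (1.5814, -0.3951)

1.5814, -0.3951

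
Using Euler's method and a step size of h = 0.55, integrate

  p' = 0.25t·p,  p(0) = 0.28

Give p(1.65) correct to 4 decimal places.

0.3467

Euler: p_{n+1} = p_n + h·f(t_n, p_n).
t=0.000000, p=0.280000: f=0.000000 → p ← 0.280000 + 0.55·0.000000 = 0.280000
t=0.550000, p=0.280000: f=0.038500 → p ← 0.280000 + 0.55·0.038500 = 0.301175
t=1.100000, p=0.301175: f=0.082823 → p ← 0.301175 + 0.55·0.082823 = 0.346728
p(1.65) ≈ 0.3467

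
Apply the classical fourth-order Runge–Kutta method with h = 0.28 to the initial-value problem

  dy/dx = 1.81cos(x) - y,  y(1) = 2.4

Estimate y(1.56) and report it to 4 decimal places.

RK4: k1 = f(x_n, y_n); k2 = f(x_n + h/2, y_n + (h/2)·k1); k3 = f(x_n + h/2, y_n + (h/2)·k2); k4 = f(x_n + h, y_n + h·k3); y_{n+1} = y_n + (h/6)·(k1 + 2k2 + 2k3 + k4).
x=1.000000, y=2.400000:
  k1 = f(1.000000, 2.400000) = -1.422053
  k2 = f(1.140000, 2.200913) = -1.445067
  k3 = f(1.140000, 2.197691) = -1.441845
  k4 = f(1.280000, 1.996284) = -1.477329
  y ← 2.400000 + (0.28/6)·(k1 + 2k2 + 2k3 + k4) = 1.995250
x=1.280000, y=1.995250:
  k1 = f(1.280000, 1.995250) = -1.476296
  k2 = f(1.420000, 1.788569) = -1.516661
  k3 = f(1.420000, 1.782918) = -1.511010
  k4 = f(1.560000, 1.572168) = -1.552627
  y ← 1.995250 + (0.28/6)·(k1 + 2k2 + 2k3 + k4) = 1.571318
y(1.56) ≈ 1.5713

1.5713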